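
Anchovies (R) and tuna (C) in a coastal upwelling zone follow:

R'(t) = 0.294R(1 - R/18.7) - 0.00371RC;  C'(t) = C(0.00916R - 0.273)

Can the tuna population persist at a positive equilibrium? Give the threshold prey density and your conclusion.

The predator equation gives dC/dt > 0 only when R > 0.273/0.00916 = 29.8.
Without the predator, R → K = 18.7. Since 18.7 < 29.8, the predator cannot invade.

Threshold R = 29.8; K < 29.8, so no, the predator goes extinct.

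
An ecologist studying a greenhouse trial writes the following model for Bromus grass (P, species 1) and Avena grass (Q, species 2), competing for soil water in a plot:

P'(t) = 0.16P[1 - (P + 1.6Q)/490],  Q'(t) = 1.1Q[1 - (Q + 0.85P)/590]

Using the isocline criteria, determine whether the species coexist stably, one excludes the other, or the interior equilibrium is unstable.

species 2 excludes species 1

Compare the nullcline intercepts: K1/α12 = 490/1.6 = 306 < K2 = 590; K2/α21 = 590/0.85 = 694 > K1 = 490.
Since the inequalities point opposite ways, species 2 can invade but species 1 cannot.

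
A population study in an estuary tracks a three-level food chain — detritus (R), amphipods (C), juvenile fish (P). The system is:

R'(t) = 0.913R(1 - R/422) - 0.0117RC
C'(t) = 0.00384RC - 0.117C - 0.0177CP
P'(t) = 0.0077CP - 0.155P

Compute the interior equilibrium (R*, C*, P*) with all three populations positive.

R* ≈ 313, C* ≈ 20.1, P* ≈ 61.3

From dP/dt = 0: 0.0077C* = 0.155, so C* = 20.1.
From dR/dt = 0: 0.913(1 - R*/422) = 0.0117·20.1, giving R* = 422·(1 - 0.258) = 313.
From dC/dt = 0: 0.00384·313 - 0.117 = 0.0177P*, so P* = 1.09/0.0177 = 61.3.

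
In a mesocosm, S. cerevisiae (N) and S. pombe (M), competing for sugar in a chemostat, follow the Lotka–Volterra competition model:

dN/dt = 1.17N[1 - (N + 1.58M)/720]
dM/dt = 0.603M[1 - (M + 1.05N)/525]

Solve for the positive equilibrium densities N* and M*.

Setting both brackets to zero gives the nullclines N + 1.58M = 720 and 1.05N + M = 525.
Substituting M = 525 - 1.05N into the first: N(1 - 1.58·1.05) = 720 - 1.58·525.
So N* = -110/-0.659 = 166, and then M* = 525 - 1.05·166 = 351.

N* ≈ 166, M* ≈ 351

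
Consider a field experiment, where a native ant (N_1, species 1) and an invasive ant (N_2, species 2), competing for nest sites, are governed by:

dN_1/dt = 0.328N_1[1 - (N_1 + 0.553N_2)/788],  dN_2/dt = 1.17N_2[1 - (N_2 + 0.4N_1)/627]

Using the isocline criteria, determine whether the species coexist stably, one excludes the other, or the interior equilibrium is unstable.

Compare the nullcline intercepts: K1/α12 = 788/0.553 = 1420 > K2 = 627; K2/α21 = 627/0.4 = 1570 > K1 = 788.
Since both inequalities hold, each species can invade when rare, so the interior equilibrium is stable.

stable coexistence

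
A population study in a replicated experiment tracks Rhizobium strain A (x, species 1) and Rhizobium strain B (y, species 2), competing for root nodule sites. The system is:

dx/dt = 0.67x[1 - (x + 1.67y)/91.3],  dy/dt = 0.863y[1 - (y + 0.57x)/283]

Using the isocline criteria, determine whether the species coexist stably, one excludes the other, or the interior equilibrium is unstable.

species 2 excludes species 1

Compare the nullcline intercepts: K1/α12 = 91.3/1.67 = 54.7 < K2 = 283; K2/α21 = 283/0.57 = 496 > K1 = 91.3.
Since the inequalities point opposite ways, species 2 can invade but species 1 cannot.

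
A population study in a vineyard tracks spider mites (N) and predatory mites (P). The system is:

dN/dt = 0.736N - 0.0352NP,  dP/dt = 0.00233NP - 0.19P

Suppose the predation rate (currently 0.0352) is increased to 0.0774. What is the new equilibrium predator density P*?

At the interior fixed point, setting dN/dt = 0 with N > 0 fixes P* = (prey growth rate)/(NP coefficient) — independent of the other coefficients.
With the change, P* = 0.736/0.0774 = 9.51; it falls from 20.9.

P* ≈ 9.51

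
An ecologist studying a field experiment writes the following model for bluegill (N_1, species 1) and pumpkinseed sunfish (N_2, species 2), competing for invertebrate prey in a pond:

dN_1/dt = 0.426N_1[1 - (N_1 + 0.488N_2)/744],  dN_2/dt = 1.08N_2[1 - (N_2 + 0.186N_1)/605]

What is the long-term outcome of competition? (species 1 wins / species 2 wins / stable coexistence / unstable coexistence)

stable coexistence

Compare the nullcline intercepts: K1/α12 = 744/0.488 = 1520 > K2 = 605; K2/α21 = 605/0.186 = 3250 > K1 = 744.
Since both inequalities hold, each species can invade when rare, so the interior equilibrium is stable.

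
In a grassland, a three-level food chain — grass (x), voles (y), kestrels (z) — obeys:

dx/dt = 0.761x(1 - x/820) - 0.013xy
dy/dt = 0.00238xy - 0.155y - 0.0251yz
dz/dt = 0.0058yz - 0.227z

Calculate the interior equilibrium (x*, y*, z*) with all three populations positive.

From dz/dt = 0: 0.0058y* = 0.227, so y* = 39.1.
From dx/dt = 0: 0.761(1 - x*/820) = 0.013·39.1, giving x* = 820·(1 - 0.669) = 272.
From dy/dt = 0: 0.00238·272 - 0.155 = 0.0251z*, so z* = 0.492/0.0251 = 19.6.

x* ≈ 272, y* ≈ 39.1, z* ≈ 19.6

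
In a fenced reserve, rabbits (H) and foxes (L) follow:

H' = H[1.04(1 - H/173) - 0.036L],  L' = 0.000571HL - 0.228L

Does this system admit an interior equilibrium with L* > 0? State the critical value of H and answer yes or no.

The predator equation gives dL/dt > 0 only when H > 0.228/0.000571 = 399.
Without the predator, H → K = 173. Since 173 < 399, the predator cannot invade.

Threshold H = 399; K < 399, so no, the predator goes extinct.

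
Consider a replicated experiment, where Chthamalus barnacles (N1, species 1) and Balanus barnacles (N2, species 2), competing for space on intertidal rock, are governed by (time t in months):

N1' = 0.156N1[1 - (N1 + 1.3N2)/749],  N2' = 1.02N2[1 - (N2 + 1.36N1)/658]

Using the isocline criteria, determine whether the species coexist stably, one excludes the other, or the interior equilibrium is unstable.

Compare the nullcline intercepts: K1/α12 = 749/1.3 = 576 < K2 = 658; K2/α21 = 658/1.36 = 484 < K1 = 749.
Since both are reversed, neither can invade when rare; the interior point is a saddle.

unstable coexistence (outcome depends on initial conditions)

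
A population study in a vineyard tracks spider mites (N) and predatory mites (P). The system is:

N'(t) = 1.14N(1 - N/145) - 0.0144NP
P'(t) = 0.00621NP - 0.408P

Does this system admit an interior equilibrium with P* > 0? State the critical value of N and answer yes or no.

The predator equation gives dP/dt > 0 only when N > 0.408/0.00621 = 65.7.
Without the predator, N → K = 145. Since 145 > 65.7, the predator can invade and persist.

Threshold N = 65.7; K > 65.7, so yes, the predator persists.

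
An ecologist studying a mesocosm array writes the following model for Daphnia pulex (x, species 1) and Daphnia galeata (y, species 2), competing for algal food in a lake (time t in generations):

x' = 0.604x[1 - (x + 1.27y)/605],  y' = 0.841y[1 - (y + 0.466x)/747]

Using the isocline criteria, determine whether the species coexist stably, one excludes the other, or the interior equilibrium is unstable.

Compare the nullcline intercepts: K1/α12 = 605/1.27 = 476 < K2 = 747; K2/α21 = 747/0.466 = 1600 > K1 = 605.
Since the inequalities point opposite ways, species 2 can invade but species 1 cannot.

species 2 excludes species 1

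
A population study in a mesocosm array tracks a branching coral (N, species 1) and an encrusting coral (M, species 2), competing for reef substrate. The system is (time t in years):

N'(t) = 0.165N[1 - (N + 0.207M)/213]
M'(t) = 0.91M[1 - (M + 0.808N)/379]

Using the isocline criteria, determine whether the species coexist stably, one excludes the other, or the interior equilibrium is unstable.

Compare the nullcline intercepts: K1/α12 = 213/0.207 = 1030 > K2 = 379; K2/α21 = 379/0.808 = 469 > K1 = 213.
Since both inequalities hold, each species can invade when rare, so the interior equilibrium is stable.

stable coexistence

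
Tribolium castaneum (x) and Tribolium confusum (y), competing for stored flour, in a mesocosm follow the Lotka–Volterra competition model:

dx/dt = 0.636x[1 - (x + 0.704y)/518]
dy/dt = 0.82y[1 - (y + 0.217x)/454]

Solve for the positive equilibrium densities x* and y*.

Setting both brackets to zero gives the nullclines x + 0.704y = 518 and 0.217x + y = 454.
Substituting y = 454 - 0.217x into the first: x(1 - 0.704·0.217) = 518 - 0.704·454.
So x* = 198/0.847 = 234, and then y* = 454 - 0.217·234 = 403.

x* ≈ 234, y* ≈ 403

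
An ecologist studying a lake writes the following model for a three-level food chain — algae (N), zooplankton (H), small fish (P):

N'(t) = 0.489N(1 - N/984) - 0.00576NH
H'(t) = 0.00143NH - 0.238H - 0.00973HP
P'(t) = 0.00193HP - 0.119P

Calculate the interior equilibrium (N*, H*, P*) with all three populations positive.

From dP/dt = 0: 0.00193H* = 0.119, so H* = 61.7.
From dN/dt = 0: 0.489(1 - N*/984) = 0.00576·61.7, giving N* = 984·(1 - 0.726) = 269.
From dH/dt = 0: 0.00143·269 - 0.238 = 0.00973P*, so P* = 0.147/0.00973 = 15.1.

N* ≈ 269, H* ≈ 61.7, P* ≈ 15.1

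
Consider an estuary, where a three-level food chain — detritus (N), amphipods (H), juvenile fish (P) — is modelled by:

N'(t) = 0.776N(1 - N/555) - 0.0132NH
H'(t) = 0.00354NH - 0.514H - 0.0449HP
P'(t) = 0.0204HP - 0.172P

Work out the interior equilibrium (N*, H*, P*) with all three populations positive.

N* ≈ 475, H* ≈ 8.43, P* ≈ 26

From dP/dt = 0: 0.0204H* = 0.172, so H* = 8.43.
From dN/dt = 0: 0.776(1 - N*/555) = 0.0132·8.43, giving N* = 555·(1 - 0.143) = 475.
From dH/dt = 0: 0.00354·475 - 0.514 = 0.0449P*, so P* = 1.17/0.0449 = 26.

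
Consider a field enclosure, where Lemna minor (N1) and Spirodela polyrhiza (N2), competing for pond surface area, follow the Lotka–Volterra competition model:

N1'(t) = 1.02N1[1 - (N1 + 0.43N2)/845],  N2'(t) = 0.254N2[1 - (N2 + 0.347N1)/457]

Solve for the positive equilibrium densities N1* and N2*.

Setting both brackets to zero gives the nullclines N1 + 0.43N2 = 845 and 0.347N1 + N2 = 457.
Substituting N2 = 457 - 0.347N1 into the first: N1(1 - 0.43·0.347) = 845 - 0.43·457.
So N1* = 648/0.851 = 762, and then N2* = 457 - 0.347·762 = 193.

N1* ≈ 762, N2* ≈ 193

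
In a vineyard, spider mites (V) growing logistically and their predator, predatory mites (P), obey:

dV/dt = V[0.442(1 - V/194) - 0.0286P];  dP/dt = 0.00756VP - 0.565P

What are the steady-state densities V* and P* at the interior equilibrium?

From dP/dt = 0 with P > 0: 0.00756V* = 0.565, so V* = 74.7.
Substitute into dV/dt = 0: 0.442(1 - 74.7/194) = 0.0286P*.
The bracket is 0.615, giving P* = 0.272/0.0286 = 9.5.

V* ≈ 74.7, P* ≈ 9.5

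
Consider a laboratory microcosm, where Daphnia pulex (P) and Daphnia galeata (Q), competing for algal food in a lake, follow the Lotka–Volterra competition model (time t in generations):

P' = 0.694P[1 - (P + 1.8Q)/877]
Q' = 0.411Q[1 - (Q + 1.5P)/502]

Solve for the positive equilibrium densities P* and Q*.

Setting both brackets to zero gives the nullclines P + 1.8Q = 877 and 1.5P + Q = 502.
Substituting Q = 502 - 1.5P into the first: P(1 - 1.8·1.5) = 877 - 1.8·502.
So P* = -26.6/-1.7 = 15.6, and then Q* = 502 - 1.5·15.6 = 479.

P* ≈ 15.6, Q* ≈ 479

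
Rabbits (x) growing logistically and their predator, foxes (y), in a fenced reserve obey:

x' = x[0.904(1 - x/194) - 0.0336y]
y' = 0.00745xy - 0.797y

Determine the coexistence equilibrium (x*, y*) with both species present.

x* ≈ 107, y* ≈ 12.1

From dy/dt = 0 with y > 0: 0.00745x* = 0.797, so x* = 107.
Substitute into dx/dt = 0: 0.904(1 - 107/194) = 0.0336y*.
The bracket is 0.449, giving y* = 0.405/0.0336 = 12.1.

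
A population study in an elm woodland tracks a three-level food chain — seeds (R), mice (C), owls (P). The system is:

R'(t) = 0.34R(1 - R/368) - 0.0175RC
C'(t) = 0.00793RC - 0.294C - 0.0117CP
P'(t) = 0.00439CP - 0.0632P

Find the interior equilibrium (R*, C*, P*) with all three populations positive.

From dP/dt = 0: 0.00439C* = 0.0632, so C* = 14.4.
From dR/dt = 0: 0.34(1 - R*/368) = 0.0175·14.4, giving R* = 368·(1 - 0.741) = 95.3.
From dC/dt = 0: 0.00793·95.3 - 0.294 = 0.0117P*, so P* = 0.462/0.0117 = 39.5.

R* ≈ 95.3, C* ≈ 14.4, P* ≈ 39.5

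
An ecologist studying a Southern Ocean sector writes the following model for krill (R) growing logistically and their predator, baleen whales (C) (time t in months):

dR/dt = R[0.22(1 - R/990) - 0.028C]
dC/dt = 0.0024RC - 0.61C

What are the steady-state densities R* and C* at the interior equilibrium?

R* ≈ 254, C* ≈ 5.84

From dC/dt = 0 with C > 0: 0.0024R* = 0.61, so R* = 254.
Substitute into dR/dt = 0: 0.22(1 - 254/990) = 0.028C*.
The bracket is 0.743, giving C* = 0.164/0.028 = 5.84.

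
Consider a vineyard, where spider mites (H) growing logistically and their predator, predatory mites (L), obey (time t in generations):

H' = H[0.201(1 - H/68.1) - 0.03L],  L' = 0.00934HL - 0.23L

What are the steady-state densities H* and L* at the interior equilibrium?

H* ≈ 24.6, L* ≈ 4.28

From dL/dt = 0 with L > 0: 0.00934H* = 0.23, so H* = 24.6.
Substitute into dH/dt = 0: 0.201(1 - 24.6/68.1) = 0.03L*.
The bracket is 0.638, giving L* = 0.128/0.03 = 4.28.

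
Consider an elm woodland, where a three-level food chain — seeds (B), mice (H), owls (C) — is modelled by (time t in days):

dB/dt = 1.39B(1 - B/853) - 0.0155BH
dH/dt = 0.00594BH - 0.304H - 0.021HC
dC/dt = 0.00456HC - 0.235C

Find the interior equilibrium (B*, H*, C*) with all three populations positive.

B* ≈ 363, H* ≈ 51.5, C* ≈ 88.1

From dC/dt = 0: 0.00456H* = 0.235, so H* = 51.5.
From dB/dt = 0: 1.39(1 - B*/853) = 0.0155·51.5, giving B* = 853·(1 - 0.575) = 363.
From dH/dt = 0: 0.00594·363 - 0.304 = 0.021C*, so C* = 1.85/0.021 = 88.1.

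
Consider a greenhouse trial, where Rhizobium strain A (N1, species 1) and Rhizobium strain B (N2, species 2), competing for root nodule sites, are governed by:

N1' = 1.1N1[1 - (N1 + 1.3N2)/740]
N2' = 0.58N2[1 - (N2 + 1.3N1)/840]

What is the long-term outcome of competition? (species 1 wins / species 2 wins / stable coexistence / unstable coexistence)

unstable coexistence (outcome depends on initial conditions)

Compare the nullcline intercepts: K1/α12 = 740/1.3 = 569 < K2 = 840; K2/α21 = 840/1.3 = 646 < K1 = 740.
Since both are reversed, neither can invade when rare; the interior point is a saddle.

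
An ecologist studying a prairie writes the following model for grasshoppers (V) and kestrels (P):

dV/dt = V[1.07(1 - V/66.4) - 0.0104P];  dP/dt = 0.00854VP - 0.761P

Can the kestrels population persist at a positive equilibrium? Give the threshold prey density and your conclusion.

The predator equation gives dP/dt > 0 only when V > 0.761/0.00854 = 89.1.
Without the predator, V → K = 66.4. Since 66.4 < 89.1, the predator cannot invade.

Threshold V = 89.1; K < 89.1, so no, the predator goes extinct.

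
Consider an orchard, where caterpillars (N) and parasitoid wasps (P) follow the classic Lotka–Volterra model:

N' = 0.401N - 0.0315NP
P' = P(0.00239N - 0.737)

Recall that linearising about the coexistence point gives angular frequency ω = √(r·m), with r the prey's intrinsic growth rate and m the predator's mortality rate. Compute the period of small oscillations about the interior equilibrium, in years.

Here r = 0.401 and m = 0.737, so r·m = 0.296.
ω = √0.296 = 0.544 per year, hence T = 2π/ω ≈ 11.6 years.

T ≈ 11.6 years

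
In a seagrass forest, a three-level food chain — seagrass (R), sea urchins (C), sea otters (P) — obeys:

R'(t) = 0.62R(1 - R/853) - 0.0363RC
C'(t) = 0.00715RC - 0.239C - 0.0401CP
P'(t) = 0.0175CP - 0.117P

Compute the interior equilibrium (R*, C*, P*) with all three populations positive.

R* ≈ 519, C* ≈ 6.69, P* ≈ 86.6

From dP/dt = 0: 0.0175C* = 0.117, so C* = 6.69.
From dR/dt = 0: 0.62(1 - R*/853) = 0.0363·6.69, giving R* = 853·(1 - 0.391) = 519.
From dC/dt = 0: 0.00715·519 - 0.239 = 0.0401P*, so P* = 3.47/0.0401 = 86.6.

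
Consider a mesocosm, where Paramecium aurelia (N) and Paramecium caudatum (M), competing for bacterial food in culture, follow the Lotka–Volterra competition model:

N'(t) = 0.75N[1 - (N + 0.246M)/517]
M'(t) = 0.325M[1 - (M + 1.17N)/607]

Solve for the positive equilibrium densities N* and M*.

N* ≈ 516, M* ≈ 2.96

Setting both brackets to zero gives the nullclines N + 0.246M = 517 and 1.17N + M = 607.
Substituting M = 607 - 1.17N into the first: N(1 - 0.246·1.17) = 517 - 0.246·607.
So N* = 368/0.712 = 516, and then M* = 607 - 1.17·516 = 2.96.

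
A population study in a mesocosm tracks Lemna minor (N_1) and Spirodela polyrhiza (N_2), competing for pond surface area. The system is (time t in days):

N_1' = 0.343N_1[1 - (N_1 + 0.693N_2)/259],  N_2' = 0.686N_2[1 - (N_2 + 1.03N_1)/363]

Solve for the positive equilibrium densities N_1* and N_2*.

Setting both brackets to zero gives the nullclines N_1 + 0.693N_2 = 259 and 1.03N_1 + N_2 = 363.
Substituting N_2 = 363 - 1.03N_1 into the first: N_1(1 - 0.693·1.03) = 259 - 0.693·363.
So N_1* = 7.44/0.286 = 26, and then N_2* = 363 - 1.03·26 = 336.

N_1* ≈ 26, N_2* ≈ 336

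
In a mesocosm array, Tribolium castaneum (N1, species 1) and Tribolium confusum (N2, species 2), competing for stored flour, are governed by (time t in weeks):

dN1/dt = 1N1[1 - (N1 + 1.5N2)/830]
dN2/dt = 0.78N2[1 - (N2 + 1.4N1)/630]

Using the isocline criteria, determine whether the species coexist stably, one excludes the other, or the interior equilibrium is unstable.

unstable coexistence (outcome depends on initial conditions)

Compare the nullcline intercepts: K1/α12 = 830/1.5 = 553 < K2 = 630; K2/α21 = 630/1.4 = 450 < K1 = 830.
Since both are reversed, neither can invade when rare; the interior point is a saddle.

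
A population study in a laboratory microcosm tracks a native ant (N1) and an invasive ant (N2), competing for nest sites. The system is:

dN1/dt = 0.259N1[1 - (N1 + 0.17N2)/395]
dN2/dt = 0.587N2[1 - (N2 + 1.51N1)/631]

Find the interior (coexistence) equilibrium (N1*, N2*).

Setting both brackets to zero gives the nullclines N1 + 0.17N2 = 395 and 1.51N1 + N2 = 631.
Substituting N2 = 631 - 1.51N1 into the first: N1(1 - 0.17·1.51) = 395 - 0.17·631.
So N1* = 288/0.743 = 387, and then N2* = 631 - 1.51·387 = 46.5.

N1* ≈ 387, N2* ≈ 46.5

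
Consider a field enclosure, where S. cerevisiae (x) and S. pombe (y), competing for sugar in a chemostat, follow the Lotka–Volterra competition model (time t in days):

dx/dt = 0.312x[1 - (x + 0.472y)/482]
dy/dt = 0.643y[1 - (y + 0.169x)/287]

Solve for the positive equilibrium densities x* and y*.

x* ≈ 377, y* ≈ 223

Setting both brackets to zero gives the nullclines x + 0.472y = 482 and 0.169x + y = 287.
Substituting y = 287 - 0.169x into the first: x(1 - 0.472·0.169) = 482 - 0.472·287.
So x* = 347/0.92 = 377, and then y* = 287 - 0.169·377 = 223.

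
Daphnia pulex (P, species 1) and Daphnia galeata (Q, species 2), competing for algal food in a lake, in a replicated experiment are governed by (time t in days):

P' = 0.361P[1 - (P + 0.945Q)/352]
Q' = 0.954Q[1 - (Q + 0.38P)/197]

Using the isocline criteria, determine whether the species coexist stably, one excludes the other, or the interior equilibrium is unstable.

stable coexistence

Compare the nullcline intercepts: K1/α12 = 352/0.945 = 372 > K2 = 197; K2/α21 = 197/0.38 = 518 > K1 = 352.
Since both inequalities hold, each species can invade when rare, so the interior equilibrium is stable.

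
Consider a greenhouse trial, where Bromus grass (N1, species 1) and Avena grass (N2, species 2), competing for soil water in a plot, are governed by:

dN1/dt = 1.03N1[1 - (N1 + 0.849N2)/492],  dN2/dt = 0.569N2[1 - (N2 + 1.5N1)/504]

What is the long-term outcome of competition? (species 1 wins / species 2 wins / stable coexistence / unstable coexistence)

species 1 excludes species 2

Compare the nullcline intercepts: K1/α12 = 492/0.849 = 580 > K2 = 504; K2/α21 = 504/1.5 = 336 < K1 = 492.
Since the inequalities point opposite ways, species 1 can invade but species 2 cannot.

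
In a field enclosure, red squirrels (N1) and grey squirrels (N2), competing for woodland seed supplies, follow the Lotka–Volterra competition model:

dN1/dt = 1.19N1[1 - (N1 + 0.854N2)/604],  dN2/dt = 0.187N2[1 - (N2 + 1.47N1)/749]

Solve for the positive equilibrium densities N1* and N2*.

Setting both brackets to zero gives the nullclines N1 + 0.854N2 = 604 and 1.47N1 + N2 = 749.
Substituting N2 = 749 - 1.47N1 into the first: N1(1 - 0.854·1.47) = 604 - 0.854·749.
So N1* = -35.6/-0.255 = 140, and then N2* = 749 - 1.47·140 = 544.

N1* ≈ 140, N2* ≈ 544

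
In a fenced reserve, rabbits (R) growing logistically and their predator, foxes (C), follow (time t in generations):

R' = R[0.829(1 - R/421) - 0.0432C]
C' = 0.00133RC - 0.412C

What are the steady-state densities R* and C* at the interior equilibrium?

From dC/dt = 0 with C > 0: 0.00133R* = 0.412, so R* = 310.
Substitute into dR/dt = 0: 0.829(1 - 310/421) = 0.0432C*.
The bracket is 0.264, giving C* = 0.219/0.0432 = 5.07.

R* ≈ 310, C* ≈ 5.07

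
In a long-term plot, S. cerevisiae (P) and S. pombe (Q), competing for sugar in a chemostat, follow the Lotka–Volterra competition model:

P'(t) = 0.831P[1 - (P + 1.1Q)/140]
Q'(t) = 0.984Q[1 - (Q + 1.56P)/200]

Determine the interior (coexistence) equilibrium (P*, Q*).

P* ≈ 112, Q* ≈ 25.7

Setting both brackets to zero gives the nullclines P + 1.1Q = 140 and 1.56P + Q = 200.
Substituting Q = 200 - 1.56P into the first: P(1 - 1.1·1.56) = 140 - 1.1·200.
So P* = -80/-0.716 = 112, and then Q* = 200 - 1.56·112 = 25.7.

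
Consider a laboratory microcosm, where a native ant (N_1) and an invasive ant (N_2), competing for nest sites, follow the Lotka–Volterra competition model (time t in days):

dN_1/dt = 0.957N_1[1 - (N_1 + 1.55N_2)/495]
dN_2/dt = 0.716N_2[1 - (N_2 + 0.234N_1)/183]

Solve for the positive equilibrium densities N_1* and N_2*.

Setting both brackets to zero gives the nullclines N_1 + 1.55N_2 = 495 and 0.234N_1 + N_2 = 183.
Substituting N_2 = 183 - 0.234N_1 into the first: N_1(1 - 1.55·0.234) = 495 - 1.55·183.
So N_1* = 211/0.637 = 332, and then N_2* = 183 - 0.234·332 = 105.

N_1* ≈ 332, N_2* ≈ 105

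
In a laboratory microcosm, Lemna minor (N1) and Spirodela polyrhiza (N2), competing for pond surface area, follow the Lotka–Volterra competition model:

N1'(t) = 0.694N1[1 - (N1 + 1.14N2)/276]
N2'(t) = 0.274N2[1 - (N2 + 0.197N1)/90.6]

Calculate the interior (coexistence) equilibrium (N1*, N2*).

Setting both brackets to zero gives the nullclines N1 + 1.14N2 = 276 and 0.197N1 + N2 = 90.6.
Substituting N2 = 90.6 - 0.197N1 into the first: N1(1 - 1.14·0.197) = 276 - 1.14·90.6.
So N1* = 173/0.775 = 223, and then N2* = 90.6 - 0.197·223 = 46.7.

N1* ≈ 223, N2* ≈ 46.7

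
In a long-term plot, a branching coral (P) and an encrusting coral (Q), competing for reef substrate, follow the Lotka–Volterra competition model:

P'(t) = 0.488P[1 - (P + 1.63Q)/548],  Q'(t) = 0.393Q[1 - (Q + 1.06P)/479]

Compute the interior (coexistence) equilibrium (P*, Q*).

P* ≈ 320, Q* ≈ 140

Setting both brackets to zero gives the nullclines P + 1.63Q = 548 and 1.06P + Q = 479.
Substituting Q = 479 - 1.06P into the first: P(1 - 1.63·1.06) = 548 - 1.63·479.
So P* = -233/-0.728 = 320, and then Q* = 479 - 1.06·320 = 140.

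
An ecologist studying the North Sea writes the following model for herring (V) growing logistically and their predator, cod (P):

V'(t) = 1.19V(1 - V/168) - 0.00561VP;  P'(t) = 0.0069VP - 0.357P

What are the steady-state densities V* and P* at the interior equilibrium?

V* ≈ 51.7, P* ≈ 147

From dP/dt = 0 with P > 0: 0.0069V* = 0.357, so V* = 51.7.
Substitute into dV/dt = 0: 1.19(1 - 51.7/168) = 0.00561P*.
The bracket is 0.692, giving P* = 0.824/0.00561 = 147.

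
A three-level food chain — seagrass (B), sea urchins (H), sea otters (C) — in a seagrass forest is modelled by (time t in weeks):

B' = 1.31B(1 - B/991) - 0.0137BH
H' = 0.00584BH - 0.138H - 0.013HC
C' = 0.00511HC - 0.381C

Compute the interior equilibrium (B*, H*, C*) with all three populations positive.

From dC/dt = 0: 0.00511H* = 0.381, so H* = 74.6.
From dB/dt = 0: 1.31(1 - B*/991) = 0.0137·74.6, giving B* = 991·(1 - 0.78) = 218.
From dH/dt = 0: 0.00584·218 - 0.138 = 0.013C*, so C* = 1.14/0.013 = 87.4.

B* ≈ 218, H* ≈ 74.6, C* ≈ 87.4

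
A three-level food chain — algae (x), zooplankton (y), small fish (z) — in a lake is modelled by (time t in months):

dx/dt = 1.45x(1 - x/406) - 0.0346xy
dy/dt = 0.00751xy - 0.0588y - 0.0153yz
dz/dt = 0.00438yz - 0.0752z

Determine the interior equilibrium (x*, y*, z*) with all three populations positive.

x* ≈ 240, y* ≈ 17.2, z* ≈ 114

From dz/dt = 0: 0.00438y* = 0.0752, so y* = 17.2.
From dx/dt = 0: 1.45(1 - x*/406) = 0.0346·17.2, giving x* = 406·(1 - 0.41) = 240.
From dy/dt = 0: 0.00751·240 - 0.0588 = 0.0153z*, so z* = 1.74/0.0153 = 114.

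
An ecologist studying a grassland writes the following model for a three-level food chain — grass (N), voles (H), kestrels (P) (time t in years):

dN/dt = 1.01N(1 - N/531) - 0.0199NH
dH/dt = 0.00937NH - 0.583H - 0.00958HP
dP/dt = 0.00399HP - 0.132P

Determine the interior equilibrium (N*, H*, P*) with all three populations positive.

N* ≈ 185, H* ≈ 33.1, P* ≈ 120

From dP/dt = 0: 0.00399H* = 0.132, so H* = 33.1.
From dN/dt = 0: 1.01(1 - N*/531) = 0.0199·33.1, giving N* = 531·(1 - 0.652) = 185.
From dH/dt = 0: 0.00937·185 - 0.583 = 0.00958P*, so P* = 1.15/0.00958 = 120.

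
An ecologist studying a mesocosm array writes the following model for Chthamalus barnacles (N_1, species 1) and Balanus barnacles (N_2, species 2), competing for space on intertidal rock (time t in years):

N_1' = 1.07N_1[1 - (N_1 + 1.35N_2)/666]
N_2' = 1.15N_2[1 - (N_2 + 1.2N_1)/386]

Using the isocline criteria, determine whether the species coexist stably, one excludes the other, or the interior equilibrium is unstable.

Compare the nullcline intercepts: K1/α12 = 666/1.35 = 493 > K2 = 386; K2/α21 = 386/1.2 = 322 < K1 = 666.
Since the inequalities point opposite ways, species 1 can invade but species 2 cannot.

species 1 excludes species 2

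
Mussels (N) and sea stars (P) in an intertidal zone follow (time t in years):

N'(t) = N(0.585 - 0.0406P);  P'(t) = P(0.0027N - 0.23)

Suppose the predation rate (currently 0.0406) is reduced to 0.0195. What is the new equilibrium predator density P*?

At the interior fixed point, setting dN/dt = 0 with N > 0 fixes P* = (prey growth rate)/(NP coefficient) — independent of the other coefficients.
With the change, P* = 0.585/0.0195 = 30; it rises from 14.4.

P* ≈ 30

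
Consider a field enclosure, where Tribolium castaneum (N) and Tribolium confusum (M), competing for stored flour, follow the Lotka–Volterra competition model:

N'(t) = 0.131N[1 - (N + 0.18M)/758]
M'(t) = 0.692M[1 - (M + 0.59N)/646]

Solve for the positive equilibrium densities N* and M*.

Setting both brackets to zero gives the nullclines N + 0.18M = 758 and 0.59N + M = 646.
Substituting M = 646 - 0.59N into the first: N(1 - 0.18·0.59) = 758 - 0.18·646.
So N* = 642/0.894 = 718, and then M* = 646 - 0.59·718 = 222.

N* ≈ 718, M* ≈ 222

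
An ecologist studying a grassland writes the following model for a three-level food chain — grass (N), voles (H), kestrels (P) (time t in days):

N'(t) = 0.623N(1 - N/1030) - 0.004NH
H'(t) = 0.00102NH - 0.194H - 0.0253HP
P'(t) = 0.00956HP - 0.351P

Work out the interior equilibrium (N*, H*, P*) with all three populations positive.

N* ≈ 787, H* ≈ 36.7, P* ≈ 24.1

From dP/dt = 0: 0.00956H* = 0.351, so H* = 36.7.
From dN/dt = 0: 0.623(1 - N*/1030) = 0.004·36.7, giving N* = 1030·(1 - 0.236) = 787.
From dH/dt = 0: 0.00102·787 - 0.194 = 0.0253P*, so P* = 0.609/0.0253 = 24.1.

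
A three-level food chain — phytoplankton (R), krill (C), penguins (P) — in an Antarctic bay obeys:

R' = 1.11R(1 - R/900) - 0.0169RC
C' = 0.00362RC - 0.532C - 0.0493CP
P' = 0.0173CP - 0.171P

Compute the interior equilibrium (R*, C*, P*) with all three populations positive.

From dP/dt = 0: 0.0173C* = 0.171, so C* = 9.88.
From dR/dt = 0: 1.11(1 - R*/900) = 0.0169·9.88, giving R* = 900·(1 - 0.15) = 765.
From dC/dt = 0: 0.00362·765 - 0.532 = 0.0493P*, so P* = 2.24/0.0493 = 45.3.

R* ≈ 765, C* ≈ 9.88, P* ≈ 45.3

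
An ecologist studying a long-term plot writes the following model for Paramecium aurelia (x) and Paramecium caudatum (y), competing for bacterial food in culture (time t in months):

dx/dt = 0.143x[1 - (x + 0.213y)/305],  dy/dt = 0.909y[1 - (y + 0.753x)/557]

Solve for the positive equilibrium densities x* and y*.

Setting both brackets to zero gives the nullclines x + 0.213y = 305 and 0.753x + y = 557.
Substituting y = 557 - 0.753x into the first: x(1 - 0.213·0.753) = 305 - 0.213·557.
So x* = 186/0.84 = 222, and then y* = 557 - 0.753·222 = 390.

x* ≈ 222, y* ≈ 390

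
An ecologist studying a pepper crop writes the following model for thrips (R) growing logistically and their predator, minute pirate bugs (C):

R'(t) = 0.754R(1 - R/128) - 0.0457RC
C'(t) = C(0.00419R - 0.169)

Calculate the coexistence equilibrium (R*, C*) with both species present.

From dC/dt = 0 with C > 0: 0.00419R* = 0.169, so R* = 40.3.
Substitute into dR/dt = 0: 0.754(1 - 40.3/128) = 0.0457C*.
The bracket is 0.685, giving C* = 0.516/0.0457 = 11.3.

R* ≈ 40.3, C* ≈ 11.3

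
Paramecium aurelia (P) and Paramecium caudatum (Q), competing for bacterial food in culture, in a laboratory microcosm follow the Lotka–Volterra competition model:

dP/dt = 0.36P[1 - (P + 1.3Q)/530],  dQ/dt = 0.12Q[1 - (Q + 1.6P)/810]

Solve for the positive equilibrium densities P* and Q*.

Setting both brackets to zero gives the nullclines P + 1.3Q = 530 and 1.6P + Q = 810.
Substituting Q = 810 - 1.6P into the first: P(1 - 1.3·1.6) = 530 - 1.3·810.
So P* = -523/-1.08 = 484, and then Q* = 810 - 1.6·484 = 35.2.

P* ≈ 484, Q* ≈ 35.2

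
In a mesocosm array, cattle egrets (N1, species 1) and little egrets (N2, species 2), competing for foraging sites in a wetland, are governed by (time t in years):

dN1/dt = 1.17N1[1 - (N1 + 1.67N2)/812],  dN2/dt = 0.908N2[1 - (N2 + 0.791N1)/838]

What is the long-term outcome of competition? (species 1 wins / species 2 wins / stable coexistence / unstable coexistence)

Compare the nullcline intercepts: K1/α12 = 812/1.67 = 486 < K2 = 838; K2/α21 = 838/0.791 = 1060 > K1 = 812.
Since the inequalities point opposite ways, species 2 can invade but species 1 cannot.

species 2 excludes species 1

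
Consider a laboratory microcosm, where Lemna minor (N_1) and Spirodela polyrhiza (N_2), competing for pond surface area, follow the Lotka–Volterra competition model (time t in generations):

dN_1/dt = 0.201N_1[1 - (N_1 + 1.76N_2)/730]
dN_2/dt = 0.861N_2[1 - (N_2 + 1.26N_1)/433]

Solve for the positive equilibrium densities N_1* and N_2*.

N_1* ≈ 26.3, N_2* ≈ 400

Setting both brackets to zero gives the nullclines N_1 + 1.76N_2 = 730 and 1.26N_1 + N_2 = 433.
Substituting N_2 = 433 - 1.26N_1 into the first: N_1(1 - 1.76·1.26) = 730 - 1.76·433.
So N_1* = -32.1/-1.22 = 26.3, and then N_2* = 433 - 1.26·26.3 = 400.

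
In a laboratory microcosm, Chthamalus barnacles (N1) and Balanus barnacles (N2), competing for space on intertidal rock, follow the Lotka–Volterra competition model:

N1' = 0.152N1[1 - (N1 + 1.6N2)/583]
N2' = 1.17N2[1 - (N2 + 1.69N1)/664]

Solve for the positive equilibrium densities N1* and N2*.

Setting both brackets to zero gives the nullclines N1 + 1.6N2 = 583 and 1.69N1 + N2 = 664.
Substituting N2 = 664 - 1.69N1 into the first: N1(1 - 1.6·1.69) = 583 - 1.6·664.
So N1* = -479/-1.7 = 281, and then N2* = 664 - 1.69·281 = 189.

N1* ≈ 281, N2* ≈ 189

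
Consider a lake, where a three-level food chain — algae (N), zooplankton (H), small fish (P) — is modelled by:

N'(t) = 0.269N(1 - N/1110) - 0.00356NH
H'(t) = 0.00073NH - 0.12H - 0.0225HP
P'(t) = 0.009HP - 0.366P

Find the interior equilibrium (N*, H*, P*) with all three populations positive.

From dP/dt = 0: 0.009H* = 0.366, so H* = 40.7.
From dN/dt = 0: 0.269(1 - N*/1110) = 0.00356·40.7, giving N* = 1110·(1 - 0.538) = 513.
From dH/dt = 0: 0.00073·513 - 0.12 = 0.0225P*, so P* = 0.254/0.0225 = 11.3.

N* ≈ 513, H* ≈ 40.7, P* ≈ 11.3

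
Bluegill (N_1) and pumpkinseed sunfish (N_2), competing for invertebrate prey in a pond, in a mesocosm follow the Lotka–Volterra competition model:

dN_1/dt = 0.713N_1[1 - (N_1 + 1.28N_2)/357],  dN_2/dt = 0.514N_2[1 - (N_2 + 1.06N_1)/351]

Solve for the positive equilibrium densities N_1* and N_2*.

N_1* ≈ 259, N_2* ≈ 76.8

Setting both brackets to zero gives the nullclines N_1 + 1.28N_2 = 357 and 1.06N_1 + N_2 = 351.
Substituting N_2 = 351 - 1.06N_1 into the first: N_1(1 - 1.28·1.06) = 357 - 1.28·351.
So N_1* = -92.3/-0.357 = 259, and then N_2* = 351 - 1.06·259 = 76.8.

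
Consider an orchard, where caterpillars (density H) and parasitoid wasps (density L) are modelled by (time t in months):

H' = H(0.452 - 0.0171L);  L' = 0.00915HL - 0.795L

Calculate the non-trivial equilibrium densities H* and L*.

Set dL/dt = 0 with L > 0: 0.00915H - 0.795 = 0, so H* = 0.795/0.00915 = 86.9.
Set dH/dt = 0 with H > 0: 0.452 - 0.0171L = 0, so L* = 0.452/0.0171 = 26.4.

H* ≈ 86.9, L* ≈ 26.4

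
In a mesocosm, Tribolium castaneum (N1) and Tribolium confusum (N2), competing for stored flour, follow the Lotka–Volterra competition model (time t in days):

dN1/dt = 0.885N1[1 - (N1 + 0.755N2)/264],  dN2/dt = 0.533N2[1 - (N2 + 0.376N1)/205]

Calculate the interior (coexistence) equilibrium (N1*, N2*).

Setting both brackets to zero gives the nullclines N1 + 0.755N2 = 264 and 0.376N1 + N2 = 205.
Substituting N2 = 205 - 0.376N1 into the first: N1(1 - 0.755·0.376) = 264 - 0.755·205.
So N1* = 109/0.716 = 153, and then N2* = 205 - 0.376·153 = 148.

N1* ≈ 153, N2* ≈ 148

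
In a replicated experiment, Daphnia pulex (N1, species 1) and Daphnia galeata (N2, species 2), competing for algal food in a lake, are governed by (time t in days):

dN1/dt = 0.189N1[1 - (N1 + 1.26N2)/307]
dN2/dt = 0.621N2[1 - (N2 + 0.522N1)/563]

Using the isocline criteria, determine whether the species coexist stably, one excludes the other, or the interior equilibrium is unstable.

Compare the nullcline intercepts: K1/α12 = 307/1.26 = 244 < K2 = 563; K2/α21 = 563/0.522 = 1080 > K1 = 307.
Since the inequalities point opposite ways, species 2 can invade but species 1 cannot.

species 2 excludes species 1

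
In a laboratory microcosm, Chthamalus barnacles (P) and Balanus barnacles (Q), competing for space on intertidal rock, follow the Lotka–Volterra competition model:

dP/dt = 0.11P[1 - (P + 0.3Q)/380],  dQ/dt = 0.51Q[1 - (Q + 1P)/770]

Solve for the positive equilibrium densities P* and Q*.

Setting both brackets to zero gives the nullclines P + 0.3Q = 380 and 1P + Q = 770.
Substituting Q = 770 - 1P into the first: P(1 - 0.3·1) = 380 - 0.3·770.
So P* = 149/0.7 = 213, and then Q* = 770 - 1·213 = 557.

P* ≈ 213, Q* ≈ 557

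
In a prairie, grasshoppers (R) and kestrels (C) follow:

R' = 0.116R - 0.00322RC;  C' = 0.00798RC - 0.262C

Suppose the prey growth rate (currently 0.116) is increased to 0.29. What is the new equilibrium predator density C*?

C* ≈ 90.1

At the interior fixed point, setting dR/dt = 0 with R > 0 fixes C* = (prey growth rate)/(RC coefficient) — independent of the other coefficients.
With the change, C* = 0.29/0.00322 = 90.1; it rises from 36.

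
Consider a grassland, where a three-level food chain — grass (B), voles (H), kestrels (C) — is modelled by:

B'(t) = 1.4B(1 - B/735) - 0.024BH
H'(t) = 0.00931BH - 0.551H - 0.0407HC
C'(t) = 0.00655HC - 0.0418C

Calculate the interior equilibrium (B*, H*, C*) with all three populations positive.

B* ≈ 655, H* ≈ 6.38, C* ≈ 136

From dC/dt = 0: 0.00655H* = 0.0418, so H* = 6.38.
From dB/dt = 0: 1.4(1 - B*/735) = 0.024·6.38, giving B* = 735·(1 - 0.109) = 655.
From dH/dt = 0: 0.00931·655 - 0.551 = 0.0407C*, so C* = 5.54/0.0407 = 136.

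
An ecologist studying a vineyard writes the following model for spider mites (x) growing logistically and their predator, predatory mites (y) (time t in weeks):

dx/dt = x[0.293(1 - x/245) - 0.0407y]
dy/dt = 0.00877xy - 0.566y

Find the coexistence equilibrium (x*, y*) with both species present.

From dy/dt = 0 with y > 0: 0.00877x* = 0.566, so x* = 64.5.
Substitute into dx/dt = 0: 0.293(1 - 64.5/245) = 0.0407y*.
The bracket is 0.737, giving y* = 0.216/0.0407 = 5.3.

x* ≈ 64.5, y* ≈ 5.3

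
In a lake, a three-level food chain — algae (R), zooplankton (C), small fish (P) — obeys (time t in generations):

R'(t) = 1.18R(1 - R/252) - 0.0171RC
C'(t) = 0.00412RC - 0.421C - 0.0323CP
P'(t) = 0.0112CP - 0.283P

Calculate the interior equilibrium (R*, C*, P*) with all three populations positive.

From dP/dt = 0: 0.0112C* = 0.283, so C* = 25.3.
From dR/dt = 0: 1.18(1 - R*/252) = 0.0171·25.3, giving R* = 252·(1 - 0.366) = 160.
From dC/dt = 0: 0.00412·160 - 0.421 = 0.0323P*, so P* = 0.237/0.0323 = 7.34.

R* ≈ 160, C* ≈ 25.3, P* ≈ 7.34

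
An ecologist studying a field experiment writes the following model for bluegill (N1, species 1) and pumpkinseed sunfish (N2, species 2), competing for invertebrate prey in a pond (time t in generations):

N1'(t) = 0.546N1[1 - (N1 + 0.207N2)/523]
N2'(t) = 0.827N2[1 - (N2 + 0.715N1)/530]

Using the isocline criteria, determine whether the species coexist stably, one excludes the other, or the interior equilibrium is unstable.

stable coexistence

Compare the nullcline intercepts: K1/α12 = 523/0.207 = 2530 > K2 = 530; K2/α21 = 530/0.715 = 741 > K1 = 523.
Since both inequalities hold, each species can invade when rare, so the interior equilibrium is stable.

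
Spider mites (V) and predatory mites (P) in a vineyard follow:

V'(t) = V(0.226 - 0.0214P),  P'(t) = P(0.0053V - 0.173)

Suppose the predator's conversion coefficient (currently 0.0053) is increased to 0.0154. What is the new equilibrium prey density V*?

V* ≈ 11.2

At the interior fixed point, setting dP/dt = 0 with P > 0 fixes V* = (predator death rate)/(VP coefficient) — independent of the other coefficients.
With the change, V* = 0.173/0.0154 = 11.2; it falls from 32.6.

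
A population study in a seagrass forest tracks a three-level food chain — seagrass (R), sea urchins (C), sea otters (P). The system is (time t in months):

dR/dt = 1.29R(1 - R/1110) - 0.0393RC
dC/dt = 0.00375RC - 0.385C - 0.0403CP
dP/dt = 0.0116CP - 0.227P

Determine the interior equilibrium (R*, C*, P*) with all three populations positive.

From dP/dt = 0: 0.0116C* = 0.227, so C* = 19.6.
From dR/dt = 0: 1.29(1 - R*/1110) = 0.0393·19.6, giving R* = 1110·(1 - 0.596) = 448.
From dC/dt = 0: 0.00375·448 - 0.385 = 0.0403P*, so P* = 1.3/0.0403 = 32.2.

R* ≈ 448, C* ≈ 19.6, P* ≈ 32.2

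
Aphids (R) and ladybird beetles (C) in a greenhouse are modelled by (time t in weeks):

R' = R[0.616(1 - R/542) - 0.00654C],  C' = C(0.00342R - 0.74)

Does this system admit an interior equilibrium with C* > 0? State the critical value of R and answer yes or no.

Threshold R = 216; K > 216, so yes, the predator persists.

The predator equation gives dC/dt > 0 only when R > 0.74/0.00342 = 216.
Without the predator, R → K = 542. Since 542 > 216, the predator can invade and persist.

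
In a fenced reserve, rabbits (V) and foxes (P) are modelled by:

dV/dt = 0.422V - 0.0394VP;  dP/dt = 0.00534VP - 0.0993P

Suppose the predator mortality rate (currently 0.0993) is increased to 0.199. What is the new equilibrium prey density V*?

At the interior fixed point, setting dP/dt = 0 with P > 0 fixes V* = (predator death rate)/(VP coefficient) — independent of the other coefficients.
With the change, V* = 0.199/0.00534 = 37.3; it rises from 18.6.

V* ≈ 37.3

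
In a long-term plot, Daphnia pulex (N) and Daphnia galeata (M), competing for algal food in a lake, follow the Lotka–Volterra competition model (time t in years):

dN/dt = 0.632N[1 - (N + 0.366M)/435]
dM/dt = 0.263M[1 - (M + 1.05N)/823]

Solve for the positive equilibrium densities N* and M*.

Setting both brackets to zero gives the nullclines N + 0.366M = 435 and 1.05N + M = 823.
Substituting M = 823 - 1.05N into the first: N(1 - 0.366·1.05) = 435 - 0.366·823.
So N* = 134/0.616 = 217, and then M* = 823 - 1.05·217 = 595.

N* ≈ 217, M* ≈ 595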